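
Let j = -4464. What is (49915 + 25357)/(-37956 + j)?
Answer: -18818/10605 ≈ -1.7744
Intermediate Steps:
(49915 + 25357)/(-37956 + j) = (49915 + 25357)/(-37956 - 4464) = 75272/(-42420) = 75272*(-1/42420) = -18818/10605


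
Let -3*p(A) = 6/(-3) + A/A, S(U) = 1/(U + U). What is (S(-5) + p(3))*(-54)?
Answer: -63/5 ≈ -12.600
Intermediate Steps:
S(U) = 1/(2*U)
p(A) = 1/3 (p(A) = -(6/(-3) + A/A)/3 = -(6*(-1/3) + 1)/3 = -(-2 + 1)/3 = -1/3*(-1) = 1/3)
(S(-5) + p(3))*(-54) = ((1/2)/(-5) + 1/3)*(-54) = ((1/2)*(-1/5) + 1/3)*(-54) = (-1/10 + 1/3)*(-54) = (7/30)*(-54) = -63/5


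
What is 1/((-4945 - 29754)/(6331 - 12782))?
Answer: 6451/34699 ≈ 0.18591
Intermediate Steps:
1/((-4945 - 29754)/(6331 - 12782)) = 1/(-34699/(-6451)) = 1/(-34699*(-1/6451)) = 1/(34699/6451) = 6451/34699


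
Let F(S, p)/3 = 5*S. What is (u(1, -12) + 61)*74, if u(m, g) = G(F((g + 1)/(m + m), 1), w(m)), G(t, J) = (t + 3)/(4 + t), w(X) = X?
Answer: 720464/157 ≈ 4588.9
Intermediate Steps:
F(S, p) = 15*S (F(S, p) = 3*(5*S) = 15*S)
G(t, J) = (3 + t)/(4 + t)
u(m, g) = (3 + 15*(1 + g)/(2*m))/(4 + 15*(1 + g)/(2*m)) (u(m, g) = (3 + 15*((g + 1)/(m + m)))/(4 + 15*((g + 1)/(m + m))) = (3 + 15*((1 + g)/((2*m))))/(4 + 15*((1 + g)/((2*m)))) = (3 + 15*((1 + g)*(1/(2*m))))/(4 + 15*((1 + g)*(1/(2*m)))) = (3 + 15*((1 + g)/(2*m)))/(4 + 15*((1 + g)/(2*m))) = (3 + 15*(1 + g)/(2*m))/(4 + 15*(1 + g)/(2*m)))
(u(1, -12) + 61)*74 = (3*(5 + 2*1 + 5*(-12))/(15 + 8*1 + 15*(-12)) + 61)*74 = (3*(5 + 2 - 60)/(15 + 8 - 180) + 61)*74 = (3*(-53)/(-157) + 61)*74 = (3*(-1/157)*(-53) + 61)*74 = (159/157 + 61)*74 = (9736/157)*74 = 720464/157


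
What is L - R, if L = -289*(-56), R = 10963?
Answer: 5221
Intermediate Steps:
L = 16184
L - R = 16184 - 1*10963 = 16184 - 10963 = 5221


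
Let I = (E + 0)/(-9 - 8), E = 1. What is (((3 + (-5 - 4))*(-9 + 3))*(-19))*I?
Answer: 684/17 ≈ 40.235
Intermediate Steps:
I = -1/17 (I = (1 + 0)/(-9 - 8) = 1/(-17) = 1*(-1/17) = -1/17 ≈ -0.058824)
(((3 + (-5 - 4))*(-9 + 3))*(-19))*I = (((3 + (-5 - 4))*(-9 + 3))*(-19))*(-1/17) = (((3 - 9)*(-6))*(-19))*(-1/17) = (-6*(-6)*(-19))*(-1/17) = (36*(-19))*(-1/17) = -684*(-1/17) = 684/17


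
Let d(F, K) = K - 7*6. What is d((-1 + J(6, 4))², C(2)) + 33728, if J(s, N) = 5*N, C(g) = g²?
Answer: 33690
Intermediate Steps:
d(F, K) = -42 + K (d(F, K) = K - 42 = -42 + K)
d((-1 + J(6, 4))², C(2)) + 33728 = (-42 + 2²) + 33728 = (-42 + 4) + 33728 = -38 + 33728 = 33690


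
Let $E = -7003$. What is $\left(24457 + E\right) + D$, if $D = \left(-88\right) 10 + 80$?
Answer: $16654$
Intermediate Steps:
$D = -800$ ($D = -880 + 80 = -800$)
$\left(24457 + E\right) + D = \left(24457 - 7003\right) - 800 = 17454 - 800 = 16654$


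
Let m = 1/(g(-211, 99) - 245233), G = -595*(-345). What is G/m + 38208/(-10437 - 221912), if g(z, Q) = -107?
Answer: -11701599488844708/232349 ≈ -5.0362e+10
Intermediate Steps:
G = 205275
m = -1/245340 (m = 1/(-107 - 245233) = 1/(-245340) = -1/245340 ≈ -4.0760e-6)
G/m + 38208/(-10437 - 221912) = 205275/(-1/245340) + 38208/(-10437 - 221912) = 205275*(-245340) + 38208/(-232349) = -50362168500 + 38208*(-1/232349) = -50362168500 - 38208/232349 = -11701599488844708/232349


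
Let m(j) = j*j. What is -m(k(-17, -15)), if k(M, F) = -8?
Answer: -64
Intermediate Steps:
m(j) = j**2
-m(k(-17, -15)) = -1*(-8)**2 = -1*64 = -64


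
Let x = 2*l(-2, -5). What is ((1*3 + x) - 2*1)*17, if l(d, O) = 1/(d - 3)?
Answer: 51/5 ≈ 10.200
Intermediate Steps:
l(d, O) = 1/(-3 + d)
x = -⅖ (x = 2/(-3 - 2) = 2/(-5) = 2*(-⅕) = -⅖ ≈ -0.40000)
((1*3 + x) - 2*1)*17 = ((1*3 - ⅖) - 2*1)*17 = ((3 - ⅖) - 2)*17 = (13/5 - 2)*17 = (⅗)*17 = 51/5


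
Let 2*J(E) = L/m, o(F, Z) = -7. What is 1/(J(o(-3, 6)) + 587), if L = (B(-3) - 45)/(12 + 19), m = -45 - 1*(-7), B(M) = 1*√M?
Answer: 814597013/478184005573 + 589*I*√3/478184005573 ≈ 0.0017035 + 2.1334e-9*I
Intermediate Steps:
B(M) = √M
m = -38 (m = -45 + 7 = -38)
L = -45/31 + I*√3/31 (L = (√(-3) - 45)/(12 + 19) = (I*√3 - 45)/31 = (-45 + I*√3)*(1/31) = -45/31 + I*√3/31 ≈ -1.4516 + 0.055873*I)
J(E) = 45/2356 - I*√3/2356 (J(E) = ((-45/31 + I*√3/31)/(-38))/2 = ((-45/31 + I*√3/31)*(-1/38))/2 = (45/1178 - I*√3/1178)/2 = 45/2356 - I*√3/2356)
1/(J(o(-3, 6)) + 587) = 1/((45/2356 - I*√3/2356) + 587) = 1/(1383017/2356 - I*√3/2356)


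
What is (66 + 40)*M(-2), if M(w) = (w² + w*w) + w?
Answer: 636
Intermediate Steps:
M(w) = w + 2*w² (M(w) = (w² + w²) + w = 2*w² + w = w + 2*w²)
(66 + 40)*M(-2) = (66 + 40)*(-2*(1 + 2*(-2))) = 106*(-2*(1 - 4)) = 106*(-2*(-3)) = 106*6 = 636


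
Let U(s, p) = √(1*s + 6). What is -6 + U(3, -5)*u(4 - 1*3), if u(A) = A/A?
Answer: -3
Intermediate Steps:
u(A) = 1
U(s, p) = √(6 + s) (U(s, p) = √(s + 6) = √(6 + s))
-6 + U(3, -5)*u(4 - 1*3) = -6 + √(6 + 3)*1 = -6 + √9*1 = -6 + 3*1 = -6 + 3 = -3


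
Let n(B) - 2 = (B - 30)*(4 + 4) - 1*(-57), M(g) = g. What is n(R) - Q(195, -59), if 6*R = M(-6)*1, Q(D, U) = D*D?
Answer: -38214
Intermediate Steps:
Q(D, U) = D²
R = -1 (R = (-6*1)/6 = (⅙)*(-6) = -1)
n(B) = -181 + 8*B (n(B) = 2 + ((B - 30)*(4 + 4) - 1*(-57)) = 2 + ((-30 + B)*8 + 57) = 2 + ((-240 + 8*B) + 57) = 2 + (-183 + 8*B) = -181 + 8*B)
n(R) - Q(195, -59) = (-181 + 8*(-1)) - 1*195² = (-181 - 8) - 1*38025 = -189 - 38025 = -38214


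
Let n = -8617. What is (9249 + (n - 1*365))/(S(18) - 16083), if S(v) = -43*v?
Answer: -89/5619 ≈ -0.015839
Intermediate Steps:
(9249 + (n - 1*365))/(S(18) - 16083) = (9249 + (-8617 - 1*365))/(-43*18 - 16083) = (9249 + (-8617 - 365))/(-774 - 16083) = (9249 - 8982)/(-16857) = 267*(-1/16857) = -89/5619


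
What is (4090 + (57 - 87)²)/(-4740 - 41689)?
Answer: -4990/46429 ≈ -0.10748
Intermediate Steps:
(4090 + (57 - 87)²)/(-4740 - 41689) = (4090 + (-30)²)/(-46429) = (4090 + 900)*(-1/46429) = 4990*(-1/46429) = -4990/46429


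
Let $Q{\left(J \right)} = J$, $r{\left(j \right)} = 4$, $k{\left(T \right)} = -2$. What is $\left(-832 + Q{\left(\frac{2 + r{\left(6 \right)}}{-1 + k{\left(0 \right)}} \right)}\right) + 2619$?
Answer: $1785$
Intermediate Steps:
$\left(-832 + Q{\left(\frac{2 + r{\left(6 \right)}}{-1 + k{\left(0 \right)}} \right)}\right) + 2619 = \left(-832 + \frac{2 + 4}{-1 - 2}\right) + 2619 = \left(-832 + \frac{6}{-3}\right) + 2619 = \left(-832 + 6 \left(- \frac{1}{3}\right)\right) + 2619 = \left(-832 - 2\right) + 2619 = -834 + 2619 = 1785$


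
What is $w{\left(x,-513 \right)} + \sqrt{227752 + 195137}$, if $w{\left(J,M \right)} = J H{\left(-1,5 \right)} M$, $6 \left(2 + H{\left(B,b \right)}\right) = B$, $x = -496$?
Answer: $-551304 + \sqrt{422889} \approx -5.5065 \cdot 10^{5}$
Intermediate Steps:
$H{\left(B,b \right)} = -2 + \frac{B}{6}$
$w{\left(J,M \right)} = - \frac{13 J M}{6}$ ($w{\left(J,M \right)} = J \left(-2 + \frac{1}{6} \left(-1\right)\right) M = J \left(-2 - \frac{1}{6}\right) M = J \left(- \frac{13}{6}\right) M = - \frac{13 J}{6} M = - \frac{13 J M}{6}$)
$w{\left(x,-513 \right)} + \sqrt{227752 + 195137} = \left(- \frac{13}{6}\right) \left(-496\right) \left(-513\right) + \sqrt{227752 + 195137} = -551304 + \sqrt{422889}$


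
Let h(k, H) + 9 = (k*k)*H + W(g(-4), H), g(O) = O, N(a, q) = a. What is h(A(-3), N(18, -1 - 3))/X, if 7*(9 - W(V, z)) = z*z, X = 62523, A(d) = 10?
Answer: 1364/48629 ≈ 0.028049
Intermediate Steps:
W(V, z) = 9 - z²/7 (W(V, z) = 9 - z*z/7 = 9 - z²/7)
h(k, H) = -H²/7 + H*k² (h(k, H) = -9 + ((k*k)*H + (9 - H²/7)) = -9 + (k²*H + (9 - H²/7)) = -9 + (H*k² + (9 - H²/7)) = -9 + (9 - H²/7 + H*k²) = -H²/7 + H*k²)
h(A(-3), N(18, -1 - 3))/X = ((⅐)*18*(-1*18 + 7*10²))/62523 = ((⅐)*18*(-18 + 7*100))*(1/62523) = ((⅐)*18*(-18 + 700))*(1/62523) = ((⅐)*18*682)*(1/62523) = (12276/7)*(1/62523) = 1364/48629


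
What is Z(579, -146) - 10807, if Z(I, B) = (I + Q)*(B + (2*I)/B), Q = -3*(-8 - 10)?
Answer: -7901932/73 ≈ -1.0825e+5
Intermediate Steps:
Q = 54 (Q = -3*(-18) = 54)
Z(I, B) = (54 + I)*(B + 2*I/B) (Z(I, B) = (I + 54)*(B + (2*I)/B) = (54 + I)*(B + 2*I/B))
Z(579, -146) - 10807 = (2*579² + 108*579 + (-146)²*(54 + 579))/(-146) - 10807 = -(2*335241 + 62532 + 21316*633)/146 - 10807 = -(670482 + 62532 + 13493028)/146 - 10807 = -1/146*14226042 - 10807 = -7113021/73 - 10807 = -7901932/73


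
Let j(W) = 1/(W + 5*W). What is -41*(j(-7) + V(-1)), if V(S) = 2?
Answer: -3403/42 ≈ -81.024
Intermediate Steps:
j(W) = 1/(6*W)
-41*(j(-7) + V(-1)) = -41*((⅙)/(-7) + 2) = -41*((⅙)*(-⅐) + 2) = -41*(-1/42 + 2) = -41*83/42 = -3403/42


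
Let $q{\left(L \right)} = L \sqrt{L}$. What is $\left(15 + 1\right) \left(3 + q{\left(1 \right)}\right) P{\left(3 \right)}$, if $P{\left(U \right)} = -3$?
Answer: $-192$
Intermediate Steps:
$q{\left(L \right)} = L^{\frac{3}{2}}$
$\left(15 + 1\right) \left(3 + q{\left(1 \right)}\right) P{\left(3 \right)} = \left(15 + 1\right) \left(3 + 1^{\frac{3}{2}}\right) \left(-3\right) = 16 \left(3 + 1\right) \left(-3\right) = 16 \cdot 4 \left(-3\right) = 16 \left(-12\right) = -192$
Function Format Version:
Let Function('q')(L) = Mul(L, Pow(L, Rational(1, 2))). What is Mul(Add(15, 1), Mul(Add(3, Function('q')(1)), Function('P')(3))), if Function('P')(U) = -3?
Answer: -192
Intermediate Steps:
Function('q')(L) = Pow(L, Rational(3, 2))
Mul(Add(15, 1), Mul(Add(3, Function('q')(1)), Function('P')(3))) = Mul(Add(15, 1), Mul(Add(3, Pow(1, Rational(3, 2))), -3)) = Mul(16, Mul(Add(3, 1), -3)) = Mul(16, Mul(4, -3)) = Mul(16, -12) = -192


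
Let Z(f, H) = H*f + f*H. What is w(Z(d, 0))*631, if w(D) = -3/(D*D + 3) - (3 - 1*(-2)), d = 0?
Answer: -3786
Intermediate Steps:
Z(f, H) = 2*H*f (Z(f, H) = H*f + H*f = 2*H*f)
w(D) = -5 - 3/(3 + D²) (w(D) = -3/(D² + 3) - (3 + 2) = -3/(3 + D²) - 1*5 = -3/(3 + D²) - 5 = -5 - 3/(3 + D²))
w(Z(d, 0))*631 = ((-18 - 5*(2*0*0)²)/(3 + (2*0*0)²))*631 = ((-18 - 5*0²)/(3 + 0²))*631 = ((-18 - 5*0)/(3 + 0))*631 = ((-18 + 0)/3)*631 = ((⅓)*(-18))*631 = -6*631 = -3786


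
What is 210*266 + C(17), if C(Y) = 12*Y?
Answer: 56064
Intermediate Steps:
210*266 + C(17) = 210*266 + 12*17 = 55860 + 204 = 56064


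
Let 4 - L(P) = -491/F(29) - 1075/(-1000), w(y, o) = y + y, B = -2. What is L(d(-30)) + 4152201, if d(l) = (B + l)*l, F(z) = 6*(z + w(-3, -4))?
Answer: 11460092653/2760 ≈ 4.1522e+6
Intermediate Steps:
w(y, o) = 2*y
F(z) = -36 + 6*z (F(z) = 6*(z + 2*(-3)) = 6*(z - 6) = 6*(-6 + z) = -36 + 6*z)
d(l) = l*(-2 + l) (d(l) = (-2 + l)*l = l*(-2 + l))
L(P) = 17893/2760 (L(P) = 4 - (-491/(-36 + 6*29) - 1075/(-1000)) = 4 - (-491/(-36 + 174) - 1075*(-1/1000)) = 4 - (-491/138 + 43/40) = 4 - 1*(-6853/2760) = 4 + 6853/2760 = 17893/2760)
L(d(-30)) + 4152201 = 17893/2760 + 4152201 = 11460092653/2760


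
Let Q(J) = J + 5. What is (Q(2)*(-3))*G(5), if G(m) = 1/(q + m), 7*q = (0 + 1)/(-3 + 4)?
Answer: -49/12 ≈ -4.0833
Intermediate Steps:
Q(J) = 5 + J
q = ⅐ (q = ((0 + 1)/(-3 + 4))/7 = (1/1)/7 = (1*1)/7 = (⅐)*1 = ⅐ ≈ 0.14286)
G(m) = 1/(⅐ + m)
(Q(2)*(-3))*G(5) = ((5 + 2)*(-3))*(7/(1 + 7*5)) = (7*(-3))*(7/(1 + 35)) = -147/36 = -21*7/36 = -49/12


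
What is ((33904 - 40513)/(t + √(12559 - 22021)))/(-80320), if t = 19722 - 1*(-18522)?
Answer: 21062883/9789756333280 - 2203*I*√9462/39159025333120 ≈ 2.1515e-6 - 5.4724e-9*I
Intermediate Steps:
t = 38244 (t = 19722 + 18522 = 38244)
((33904 - 40513)/(t + √(12559 - 22021)))/(-80320) = ((33904 - 40513)/(38244 + √(12559 - 22021)))/(-80320) = -6609/(38244 + √(-9462))*(-1/80320) = -6609/(38244 + I*√9462)*(-1/80320) = 6609/(80320*(38244 + I*√9462))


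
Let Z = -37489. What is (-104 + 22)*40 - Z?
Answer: 34209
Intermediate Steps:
(-104 + 22)*40 - Z = (-104 + 22)*40 - 1*(-37489) = -82*40 + 37489 = -3280 + 37489 = 34209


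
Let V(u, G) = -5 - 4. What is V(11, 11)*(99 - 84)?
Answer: -135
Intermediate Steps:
V(u, G) = -9
V(11, 11)*(99 - 84) = -9*(99 - 84) = -9*15 = -135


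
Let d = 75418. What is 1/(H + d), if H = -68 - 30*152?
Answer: 1/70790 ≈ 1.4126e-5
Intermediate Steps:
H = -4628 (H = -68 - 4560 = -4628)
1/(H + d) = 1/(-4628 + 75418) = 1/70790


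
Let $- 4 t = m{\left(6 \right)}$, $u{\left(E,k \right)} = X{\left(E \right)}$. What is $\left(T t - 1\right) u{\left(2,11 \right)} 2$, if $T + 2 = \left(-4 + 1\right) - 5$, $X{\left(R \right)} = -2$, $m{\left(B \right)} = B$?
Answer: $-56$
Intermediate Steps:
$T = -10$ ($T = -2 + \left(\left(-4 + 1\right) - 5\right) = -2 - 8 = -10$)
$u{\left(E,k \right)} = -2$
$t = - \frac{3}{2}$ ($t = \left(- \frac{1}{4}\right) 6 = - \frac{3}{2} \approx -1.5$)
$\left(T t - 1\right) u{\left(2,11 \right)} 2 = \left(\left(-10\right) \left(- \frac{3}{2}\right) - 1\right) \left(-2\right) 2 = \left(15 - 1\right) \left(-2\right) 2 = 14 \left(-2\right) 2 = \left(-28\right) 2 = -56$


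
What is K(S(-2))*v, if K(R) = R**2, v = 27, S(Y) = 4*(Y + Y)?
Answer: 6912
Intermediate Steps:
S(Y) = 8*Y (S(Y) = 4*(2*Y) = 8*Y)
K(S(-2))*v = (8*(-2))**2*27 = (-16)**2*27 = 256*27 = 6912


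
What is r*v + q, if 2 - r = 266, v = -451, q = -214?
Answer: 118850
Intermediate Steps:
r = -264 (r = 2 - 1*266 = 2 - 266 = -264)
r*v + q = -264*(-451) - 214 = 119064 - 214 = 118850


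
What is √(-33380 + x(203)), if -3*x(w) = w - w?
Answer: 2*I*√8345 ≈ 182.7*I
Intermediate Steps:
x(w) = 0 (x(w) = -(w - w)/3 = -⅓*0 = 0)
√(-33380 + x(203)) = √(-33380 + 0) = √(-33380) = 2*I*√8345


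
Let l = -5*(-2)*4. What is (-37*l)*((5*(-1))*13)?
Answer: 96200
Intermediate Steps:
l = 40 (l = 10*4 = 40)
(-37*l)*((5*(-1))*13) = (-37*40)*((5*(-1))*13) = -(-7400)*13 = -1480*(-65) = 96200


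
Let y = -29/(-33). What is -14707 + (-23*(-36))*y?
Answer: -153773/11 ≈ -13979.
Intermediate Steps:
y = 29/33 (y = -29*(-1/33) = 29/33 ≈ 0.87879)
-14707 + (-23*(-36))*y = -14707 - 23*(-36)*(29/33) = -14707 + 828*(29/33) = -14707 + 8004/11 = -153773/11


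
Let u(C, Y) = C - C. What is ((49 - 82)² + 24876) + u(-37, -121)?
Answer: 25965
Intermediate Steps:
u(C, Y) = 0
((49 - 82)² + 24876) + u(-37, -121) = ((49 - 82)² + 24876) + 0 = ((-33)² + 24876) + 0 = (1089 + 24876) + 0 = 25965 + 0 = 25965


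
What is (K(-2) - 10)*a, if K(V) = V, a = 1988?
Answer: -23856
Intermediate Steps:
(K(-2) - 10)*a = (-2 - 10)*1988 = -12*1988 = -23856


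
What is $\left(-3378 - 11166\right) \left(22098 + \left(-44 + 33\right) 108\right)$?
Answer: $-304115040$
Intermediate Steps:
$\left(-3378 - 11166\right) \left(22098 + \left(-44 + 33\right) 108\right) = - 14544 \left(22098 - 1188\right) = \left(-14544\right) 20910 = -304115040$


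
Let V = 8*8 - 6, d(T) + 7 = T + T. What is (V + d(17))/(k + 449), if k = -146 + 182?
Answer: 17/97 ≈ 0.17526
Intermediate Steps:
d(T) = -7 + 2*T (d(T) = -7 + (T + T) = -7 + 2*T)
V = 58 (V = 64 - 6 = 58)
k = 36
(V + d(17))/(k + 449) = (58 + (-7 + 2*17))/(36 + 449) = (58 + (-7 + 34))/485 = (58 + 27)*(1/485) = 85*(1/485) = 17/97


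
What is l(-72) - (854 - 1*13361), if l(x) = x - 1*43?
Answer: 12392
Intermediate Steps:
l(x) = -43 + x (l(x) = x - 43 = -43 + x)
l(-72) - (854 - 1*13361) = (-43 - 72) - (854 - 1*13361) = -115 - (854 - 13361) = -115 - 1*(-12507) = -115 + 12507 = 12392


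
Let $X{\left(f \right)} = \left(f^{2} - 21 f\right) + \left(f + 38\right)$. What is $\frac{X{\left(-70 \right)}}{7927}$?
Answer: $\frac{6338}{7927} \approx 0.79955$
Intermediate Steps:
$X{\left(f \right)} = 38 + f^{2} - 20 f$ ($X{\left(f \right)} = \left(f^{2} - 21 f\right) + \left(38 + f\right) = 38 + f^{2} - 20 f$)
$\frac{X{\left(-70 \right)}}{7927} = \frac{38 + \left(-70\right)^{2} - -1400}{7927} = \left(38 + 4900 + 1400\right) \frac{1}{7927} = 6338 \cdot \frac{1}{7927} = \frac{6338}{7927}$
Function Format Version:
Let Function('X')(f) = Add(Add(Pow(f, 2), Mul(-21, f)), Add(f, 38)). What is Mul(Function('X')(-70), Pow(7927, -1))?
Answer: Rational(6338, 7927) ≈ 0.79955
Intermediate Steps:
Function('X')(f) = Add(38, Pow(f, 2), Mul(-20, f)) (Function('X')(f) = Add(Add(Pow(f, 2), Mul(-21, f)), Add(38, f)) = Add(38, Pow(f, 2), Mul(-20, f)))
Mul(Function('X')(-70), Pow(7927, -1)) = Mul(Add(38, Pow(-70, 2), Mul(-20, -70)), Pow(7927, -1)) = Mul(Add(38, 4900, 1400), Rational(1, 7927)) = Mul(6338, Rational(1, 7927)) = Rational(6338, 7927)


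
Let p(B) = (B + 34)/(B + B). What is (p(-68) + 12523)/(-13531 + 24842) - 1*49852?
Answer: -2255453795/45244 ≈ -49851.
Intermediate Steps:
p(B) = (34 + B)/(2*B) (p(B) = (34 + B)/((2*B)) = (34 + B)*(1/(2*B)) = (34 + B)/(2*B))
(p(-68) + 12523)/(-13531 + 24842) - 1*49852 = ((1/2)*(34 - 68)/(-68) + 12523)/(-13531 + 24842) - 1*49852 = ((1/2)*(-1/68)*(-34) + 12523)/11311 - 49852 = (1/4 + 12523)*(1/11311) - 49852 = (50093/4)*(1/11311) - 49852 = 50093/45244 - 49852 = -2255453795/45244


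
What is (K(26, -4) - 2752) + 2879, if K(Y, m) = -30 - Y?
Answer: 71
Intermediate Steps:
(K(26, -4) - 2752) + 2879 = ((-30 - 1*26) - 2752) + 2879 = ((-30 - 26) - 2752) + 2879 = (-56 - 2752) + 2879 = -2808 + 2879 = 71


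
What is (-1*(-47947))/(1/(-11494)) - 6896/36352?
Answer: -1252105602927/2272 ≈ -5.5110e+8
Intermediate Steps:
(-1*(-47947))/(1/(-11494)) - 6896/36352 = 47947/(-1/11494) - 6896*1/36352 = 47947*(-11494) - 431/2272 = -551102818 - 431/2272 = -1252105602927/2272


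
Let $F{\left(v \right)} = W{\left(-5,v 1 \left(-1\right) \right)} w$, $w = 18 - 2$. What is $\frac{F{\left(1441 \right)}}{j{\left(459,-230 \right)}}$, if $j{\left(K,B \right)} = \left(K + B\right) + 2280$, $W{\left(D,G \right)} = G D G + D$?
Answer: $- \frac{166118560}{2509} \approx -66209.0$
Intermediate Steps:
$W{\left(D,G \right)} = D + D G^{2}$ ($W{\left(D,G \right)} = D G G + D = D G^{2} + D = D + D G^{2}$)
$j{\left(K,B \right)} = 2280 + B + K$ ($j{\left(K,B \right)} = \left(B + K\right) + 2280 = 2280 + B + K$)
$w = 16$ ($w = 18 - 2 = 16$)
$F{\left(v \right)} = -80 - 80 v^{2}$ ($F{\left(v \right)} = - 5 \left(1 + \left(v 1 \left(-1\right)\right)^{2}\right) 16 = - 5 \left(1 + \left(v \left(-1\right)\right)^{2}\right) 16 = - 5 \left(1 + \left(- v\right)^{2}\right) 16 = - 5 \left(1 + v^{2}\right) 16 = \left(-5 - 5 v^{2}\right) 16 = -80 - 80 v^{2}$)
$\frac{F{\left(1441 \right)}}{j{\left(459,-230 \right)}} = \frac{-80 - 80 \cdot 1441^{2}}{2280 - 230 + 459} = \frac{-80 - 166118480}{2509} = \left(-80 - 166118480\right) \frac{1}{2509} = \left(-166118560\right) \frac{1}{2509} = - \frac{166118560}{2509}$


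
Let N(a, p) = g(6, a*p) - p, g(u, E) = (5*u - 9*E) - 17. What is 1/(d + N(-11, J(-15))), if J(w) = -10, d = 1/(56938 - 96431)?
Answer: -39493/38189732 ≈ -0.0010341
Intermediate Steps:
d = -1/39493 (d = 1/(-39493) = -1/39493 ≈ -2.5321e-5)
g(u, E) = -17 - 9*E + 5*u (g(u, E) = (-9*E + 5*u) - 17 = -17 - 9*E + 5*u)
N(a, p) = 13 - p - 9*a*p (N(a, p) = (-17 - 9*a*p + 5*6) - p = (-17 - 9*a*p + 30) - p = (13 - 9*a*p) - p = 13 - p - 9*a*p)
1/(d + N(-11, J(-15))) = 1/(-1/39493 + (13 - 1*(-10) - 9*(-11)*(-10))) = 1/(-1/39493 + (13 + 10 - 990)) = 1/(-1/39493 - 967) = 1/(-38189732/39493) = -39493/38189732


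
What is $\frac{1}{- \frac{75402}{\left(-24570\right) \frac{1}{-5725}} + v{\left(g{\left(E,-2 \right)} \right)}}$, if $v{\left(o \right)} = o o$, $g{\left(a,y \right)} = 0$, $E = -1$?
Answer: $- \frac{273}{4796405} \approx -5.6918 \cdot 10^{-5}$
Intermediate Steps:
$v{\left(o \right)} = o^{2}$
$\frac{1}{- \frac{75402}{\left(-24570\right) \frac{1}{-5725}} + v{\left(g{\left(E,-2 \right)} \right)}} = \frac{1}{- \frac{75402}{\left(-24570\right) \frac{1}{-5725}} + 0^{2}} = \frac{1}{- \frac{75402}{\left(-24570\right) \left(- \frac{1}{5725}\right)} + 0} = \frac{1}{- \frac{75402}{\frac{4914}{1145}} + 0} = \frac{1}{\left(-75402\right) \frac{1145}{4914} + 0} = \frac{1}{- \frac{4796405}{273} + 0} = \frac{1}{- \frac{4796405}{273}} = - \frac{273}{4796405}$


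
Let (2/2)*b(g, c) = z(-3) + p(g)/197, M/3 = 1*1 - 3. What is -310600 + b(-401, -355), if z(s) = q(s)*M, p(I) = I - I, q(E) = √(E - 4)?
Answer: -310600 - 6*I*√7 ≈ -3.106e+5 - 15.875*I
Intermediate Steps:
M = -6 (M = 3*(1*1 - 3) = 3*(1 - 3) = 3*(-2) = -6)
q(E) = √(-4 + E)
p(I) = 0
z(s) = -6*√(-4 + s) (z(s) = √(-4 + s)*(-6) = -6*√(-4 + s))
b(g, c) = -6*I*√7 (b(g, c) = -6*√(-4 - 3) + 0/197 = -6*I*√7 + 0*(1/197) = -6*I*√7 + 0 = -6*I*√7)
-310600 + b(-401, -355) = -310600 - 6*I*√7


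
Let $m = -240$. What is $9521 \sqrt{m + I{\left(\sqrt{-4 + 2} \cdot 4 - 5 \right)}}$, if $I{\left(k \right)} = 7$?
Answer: $9521 i \sqrt{233} \approx 1.4533 \cdot 10^{5} i$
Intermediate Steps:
$9521 \sqrt{m + I{\left(\sqrt{-4 + 2} \cdot 4 - 5 \right)}} = 9521 \sqrt{-240 + 7} = 9521 \sqrt{-233} = 9521 i \sqrt{233}$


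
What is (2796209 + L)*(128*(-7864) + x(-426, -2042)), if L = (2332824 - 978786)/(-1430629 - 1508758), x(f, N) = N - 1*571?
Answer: -8294796204614723225/2939387 ≈ -2.8219e+12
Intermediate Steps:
x(f, N) = -571 + N (x(f, N) = N - 571 = -571 + N)
L = -1354038/2939387 (L = 1354038/(-2939387) = 1354038*(-1/2939387) = -1354038/2939387 ≈ -0.46065)
(2796209 + L)*(128*(-7864) + x(-426, -2042)) = (2796209 - 1354038/2939387)*(128*(-7864) + (-571 - 2042)) = 8219139029845*(-1006592 - 2613)/2939387 = (8219139029845/2939387)*(-1009205) = -8294796204614723225/2939387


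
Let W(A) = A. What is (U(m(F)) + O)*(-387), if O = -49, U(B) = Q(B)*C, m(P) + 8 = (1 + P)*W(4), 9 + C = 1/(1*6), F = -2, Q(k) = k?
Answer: -22059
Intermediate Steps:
C = -53/6 (C = -9 + 1/(1*6) = -9 + 1*(⅙) = -9 + ⅙ = -53/6 ≈ -8.8333)
m(P) = -4 + 4*P (m(P) = -8 + (1 + P)*4 = -8 + (4 + 4*P) = -4 + 4*P)
U(B) = -53*B/6 (U(B) = B*(-53/6) = -53*B/6)
(U(m(F)) + O)*(-387) = (-53*(-4 + 4*(-2))/6 - 49)*(-387) = (-53*(-4 - 8)/6 - 49)*(-387) = (-53/6*(-12) - 49)*(-387) = (106 - 49)*(-387) = 57*(-387) = -22059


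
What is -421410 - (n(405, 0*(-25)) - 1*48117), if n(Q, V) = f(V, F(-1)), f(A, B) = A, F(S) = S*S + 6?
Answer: -373293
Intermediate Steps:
F(S) = 6 + S**2 (F(S) = S**2 + 6 = 6 + S**2)
n(Q, V) = V
-421410 - (n(405, 0*(-25)) - 1*48117) = -421410 - (0*(-25) - 1*48117) = -421410 - (0 - 48117) = -421410 - 1*(-48117) = -421410 + 48117 = -373293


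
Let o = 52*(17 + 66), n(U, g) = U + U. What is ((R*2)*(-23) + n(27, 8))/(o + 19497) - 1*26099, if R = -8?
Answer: -621495065/23813 ≈ -26099.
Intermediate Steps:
n(U, g) = 2*U
o = 4316 (o = 52*83 = 4316)
((R*2)*(-23) + n(27, 8))/(o + 19497) - 1*26099 = (-8*2*(-23) + 2*27)/(4316 + 19497) - 1*26099 = (-16*(-23) + 54)/23813 - 26099 = (368 + 54)*(1/23813) - 26099 = 422*(1/23813) - 26099 = 422/23813 - 26099 = -621495065/23813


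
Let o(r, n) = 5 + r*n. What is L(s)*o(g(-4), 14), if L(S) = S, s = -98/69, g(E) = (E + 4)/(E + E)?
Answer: -490/69 ≈ -7.1014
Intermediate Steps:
g(E) = (4 + E)/(2*E) (g(E) = (4 + E)/((2*E)) = (4 + E)*(1/(2*E)) = (4 + E)/(2*E))
o(r, n) = 5 + n*r
s = -98/69 (s = -98*1/69 = -98/69 ≈ -1.4203)
L(s)*o(g(-4), 14) = -98*(5 + 14*((1/2)*(4 - 4)/(-4)))/69 = -98*(5 + 14*((1/2)*(-1/4)*0))/69 = -98*(5 + 14*0)/69 = -98*(5 + 0)/69 = -98/69*5 = -490/69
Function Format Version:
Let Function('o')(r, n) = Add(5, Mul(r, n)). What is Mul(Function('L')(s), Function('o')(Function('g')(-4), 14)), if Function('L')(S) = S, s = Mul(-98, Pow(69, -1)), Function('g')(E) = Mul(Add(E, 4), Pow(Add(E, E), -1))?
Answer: Rational(-490, 69) ≈ -7.1014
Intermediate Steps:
Function('g')(E) = Mul(Rational(1, 2), Pow(E, -1), Add(4, E)) (Function('g')(E) = Mul(Add(4, E), Pow(Mul(2, E), -1)) = Mul(Add(4, E), Mul(Rational(1, 2), Pow(E, -1))) = Mul(Rational(1, 2), Pow(E, -1), Add(4, E)))
Function('o')(r, n) = Add(5, Mul(n, r))
s = Rational(-98, 69) (s = Mul(-98, Rational(1, 69)) = Rational(-98, 69) ≈ -1.4203)
Mul(Function('L')(s), Function('o')(Function('g')(-4), 14)) = Mul(Rational(-98, 69), Add(5, Mul(14, Mul(Rational(1, 2), Pow(-4, -1), Add(4, -4))))) = Mul(Rational(-98, 69), Add(5, Mul(14, Mul(Rational(1, 2), Rational(-1, 4), 0)))) = Mul(Rational(-98, 69), Add(5, Mul(14, 0))) = Mul(Rational(-98, 69), Add(5, 0)) = Mul(Rational(-98, 69), 5) = Rational(-490, 69)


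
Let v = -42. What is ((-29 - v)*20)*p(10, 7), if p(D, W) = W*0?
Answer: 0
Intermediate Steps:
p(D, W) = 0
((-29 - v)*20)*p(10, 7) = ((-29 - 1*(-42))*20)*0 = ((-29 + 42)*20)*0 = (13*20)*0 = 260*0 = 0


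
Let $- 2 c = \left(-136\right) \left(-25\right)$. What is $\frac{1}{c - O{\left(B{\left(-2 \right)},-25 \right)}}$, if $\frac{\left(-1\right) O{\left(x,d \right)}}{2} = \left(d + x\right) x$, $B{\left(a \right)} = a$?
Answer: $- \frac{1}{1592} \approx -0.00062814$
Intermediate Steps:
$c = -1700$ ($c = - \frac{\left(-136\right) \left(-25\right)}{2} = \left(- \frac{1}{2}\right) 3400 = -1700$)
$O{\left(x,d \right)} = - 2 x \left(d + x\right)$ ($O{\left(x,d \right)} = - 2 \left(d + x\right) x = - 2 x \left(d + x\right)$)
$\frac{1}{c - O{\left(B{\left(-2 \right)},-25 \right)}} = \frac{1}{-1700 - \left(-2\right) \left(-2\right) \left(-25 - 2\right)} = \frac{1}{-1700 - \left(-2\right) \left(-2\right) \left(-27\right)} = \frac{1}{-1700 - -108} = \frac{1}{-1700 + 108} = \frac{1}{-1592} = - \frac{1}{1592}$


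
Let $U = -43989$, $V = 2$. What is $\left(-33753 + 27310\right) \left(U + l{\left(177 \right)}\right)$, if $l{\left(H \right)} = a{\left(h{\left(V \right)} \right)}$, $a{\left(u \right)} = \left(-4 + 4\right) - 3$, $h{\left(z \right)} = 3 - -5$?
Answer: $283440456$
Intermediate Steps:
$h{\left(z \right)} = 8$ ($h{\left(z \right)} = 3 + 5 = 8$)
$a{\left(u \right)} = -3$ ($a{\left(u \right)} = 0 - 3 = -3$)
$l{\left(H \right)} = -3$
$\left(-33753 + 27310\right) \left(U + l{\left(177 \right)}\right) = \left(-33753 + 27310\right) \left(-43989 - 3\right) = \left(-6443\right) \left(-43992\right) = 283440456$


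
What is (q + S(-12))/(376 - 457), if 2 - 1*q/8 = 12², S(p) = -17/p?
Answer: 13615/972 ≈ 14.007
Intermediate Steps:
q = -1136 (q = 16 - 8*12² = 16 - 8*144 = 16 - 1152 = -1136)
(q + S(-12))/(376 - 457) = (-1136 - 17/(-12))/(376 - 457) = (-1136 - 17*(-1/12))/(-81) = (-1136 + 17/12)*(-1/81) = -13615/12*(-1/81) = 13615/972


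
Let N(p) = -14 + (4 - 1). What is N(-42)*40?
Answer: -440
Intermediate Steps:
N(p) = -11 (N(p) = -14 + 3 = -11)
N(-42)*40 = -11*40 = -440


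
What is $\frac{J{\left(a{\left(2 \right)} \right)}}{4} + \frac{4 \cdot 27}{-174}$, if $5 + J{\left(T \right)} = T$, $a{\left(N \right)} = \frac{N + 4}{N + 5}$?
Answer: $- \frac{1345}{812} \approx -1.6564$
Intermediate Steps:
$a{\left(N \right)} = \frac{4 + N}{5 + N}$
$J{\left(T \right)} = -5 + T$
$\frac{J{\left(a{\left(2 \right)} \right)}}{4} + \frac{4 \cdot 27}{-174} = \frac{-5 + \frac{4 + 2}{5 + 2}}{4} + \frac{4 \cdot 27}{-174} = \left(-5 + \frac{1}{7} \cdot 6\right) \frac{1}{4} + 108 \left(- \frac{1}{174}\right) = \left(-5 + \frac{1}{7} \cdot 6\right) \frac{1}{4} - \frac{18}{29} = \left(-5 + \frac{6}{7}\right) \frac{1}{4} - \frac{18}{29} = \left(- \frac{29}{7}\right) \frac{1}{4} - \frac{18}{29} = - \frac{29}{28} - \frac{18}{29} = - \frac{1345}{812}$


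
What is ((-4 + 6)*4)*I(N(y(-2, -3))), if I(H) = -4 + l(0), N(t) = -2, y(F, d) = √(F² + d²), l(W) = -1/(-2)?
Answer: -28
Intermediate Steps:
l(W) = ½ (l(W) = -1*(-½) = ½)
I(H) = -7/2 (I(H) = -4 + ½ = -7/2)
((-4 + 6)*4)*I(N(y(-2, -3))) = ((-4 + 6)*4)*(-7/2) = (2*4)*(-7/2) = 8*(-7/2) = -28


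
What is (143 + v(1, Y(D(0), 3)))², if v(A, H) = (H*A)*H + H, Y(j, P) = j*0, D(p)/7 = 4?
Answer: 20449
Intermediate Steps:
D(p) = 28 (D(p) = 7*4 = 28)
Y(j, P) = 0
v(A, H) = H + A*H² (v(A, H) = (A*H)*H + H = A*H² + H = H + A*H²)
(143 + v(1, Y(D(0), 3)))² = (143 + 0*(1 + 1*0))² = (143 + 0*(1 + 0))² = (143 + 0*1)² = (143 + 0)² = 143² = 20449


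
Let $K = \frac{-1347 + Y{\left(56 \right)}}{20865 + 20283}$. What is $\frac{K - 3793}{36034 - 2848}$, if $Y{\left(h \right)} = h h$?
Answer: $- \frac{156072575}{1365537528} \approx -0.11429$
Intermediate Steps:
$Y{\left(h \right)} = h^{2}$
$K = \frac{1789}{41148}$ ($K = \frac{-1347 + 56^{2}}{20865 + 20283} = \frac{-1347 + 3136}{41148} = 1789 \cdot \frac{1}{41148} = \frac{1789}{41148} \approx 0.043477$)
$\frac{K - 3793}{36034 - 2848} = \frac{\frac{1789}{41148} - 3793}{36034 - 2848} = - \frac{156072575}{41148 \cdot 33186} = \left(- \frac{156072575}{41148}\right) \frac{1}{33186} = - \frac{156072575}{1365537528}$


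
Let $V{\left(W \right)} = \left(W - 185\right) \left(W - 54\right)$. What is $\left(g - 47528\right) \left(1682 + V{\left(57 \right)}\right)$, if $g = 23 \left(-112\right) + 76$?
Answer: $-64936344$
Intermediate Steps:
$g = -2500$ ($g = -2576 + 76 = -2500$)
$V{\left(W \right)} = \left(-185 + W\right) \left(-54 + W\right)$
$\left(g - 47528\right) \left(1682 + V{\left(57 \right)}\right) = \left(-2500 - 47528\right) \left(1682 + \left(9990 + 57^{2} - 13623\right)\right) = - 50028 \left(1682 + \left(9990 + 3249 - 13623\right)\right) = - 50028 \left(1682 - 384\right) = \left(-50028\right) 1298 = -64936344$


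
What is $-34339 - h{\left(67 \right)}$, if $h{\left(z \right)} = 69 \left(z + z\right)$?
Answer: $-43585$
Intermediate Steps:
$h{\left(z \right)} = 138 z$ ($h{\left(z \right)} = 69 \cdot 2 z = 138 z$)
$-34339 - h{\left(67 \right)} = -34339 - 138 \cdot 67 = -34339 - 9246 = -43585$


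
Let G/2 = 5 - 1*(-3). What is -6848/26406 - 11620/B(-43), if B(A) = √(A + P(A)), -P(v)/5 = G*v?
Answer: -3424/13203 - 11620*√3397/3397 ≈ -199.63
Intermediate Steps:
G = 16 (G = 2*(5 - 1*(-3)) = 2*(5 + 3) = 2*8 = 16)
P(v) = -80*v
B(A) = √79*√(-A) (B(A) = √(A - 80*A) = √(-79*A) = √79*√(-A))
-6848/26406 - 11620/B(-43) = -6848/26406 - 11620*√3397/3397 = -6848*1/26406 - 11620*√3397/3397 = -3424/13203 - 11620*√3397/3397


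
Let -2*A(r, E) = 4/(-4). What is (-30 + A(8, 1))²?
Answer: 3481/4 ≈ 870.25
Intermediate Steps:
A(r, E) = ½ (A(r, E) = -2/(-4) = -2*(-1)/4 = -½*(-1) = ½)
(-30 + A(8, 1))² = (-30 + ½)² = (-59/2)² = 3481/4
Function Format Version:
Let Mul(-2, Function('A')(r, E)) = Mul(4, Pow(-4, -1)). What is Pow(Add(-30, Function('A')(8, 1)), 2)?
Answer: Rational(3481, 4) ≈ 870.25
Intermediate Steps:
Function('A')(r, E) = Rational(1, 2) (Function('A')(r, E) = Mul(Rational(-1, 2), Mul(4, Pow(-4, -1))) = Mul(Rational(-1, 2), Mul(4, Rational(-1, 4))) = Mul(Rational(-1, 2), -1) = Rational(1, 2))
Pow(Add(-30, Function('A')(8, 1)), 2) = Pow(Add(-30, Rational(1, 2)), 2) = Pow(Rational(-59, 2), 2) = Rational(3481, 4)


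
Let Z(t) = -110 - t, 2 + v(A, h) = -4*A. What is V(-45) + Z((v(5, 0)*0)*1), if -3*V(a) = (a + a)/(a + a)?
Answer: -331/3 ≈ -110.33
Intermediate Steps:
v(A, h) = -2 - 4*A
V(a) = -⅓ (V(a) = -(a + a)/(3*(a + a)) = -2*a/(3*(2*a)) = -2*a*1/(2*a)/3 = -⅓*1 = -⅓)
V(-45) + Z((v(5, 0)*0)*1) = -⅓ + (-110 - (-2 - 4*5)*0) = -⅓ + (-110 - (-2 - 20)*0) = -⅓ + (-110 - (-22*0)) = -⅓ + (-110 - 0) = -⅓ + (-110 - 1*0) = -⅓ + (-110 + 0) = -⅓ - 110 = -331/3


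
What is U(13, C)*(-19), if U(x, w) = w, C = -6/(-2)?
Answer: -57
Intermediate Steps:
C = 3 (C = -6*(-1/2) = 3)
U(13, C)*(-19) = 3*(-19) = -57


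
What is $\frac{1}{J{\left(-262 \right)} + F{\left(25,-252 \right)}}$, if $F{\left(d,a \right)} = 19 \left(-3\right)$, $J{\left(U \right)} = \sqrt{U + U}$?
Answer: $- \frac{57}{3773} - \frac{2 i \sqrt{131}}{3773} \approx -0.015107 - 0.0060671 i$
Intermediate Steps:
$J{\left(U \right)} = \sqrt{2} \sqrt{U}$ ($J{\left(U \right)} = \sqrt{2 U} = \sqrt{2} \sqrt{U}$)
$F{\left(d,a \right)} = -57$
$\frac{1}{J{\left(-262 \right)} + F{\left(25,-252 \right)}} = \frac{1}{\sqrt{2} \sqrt{-262} - 57} = \frac{1}{\sqrt{2} i \sqrt{262} - 57} = \frac{1}{2 i \sqrt{131} - 57} = \frac{1}{-57 + 2 i \sqrt{131}}$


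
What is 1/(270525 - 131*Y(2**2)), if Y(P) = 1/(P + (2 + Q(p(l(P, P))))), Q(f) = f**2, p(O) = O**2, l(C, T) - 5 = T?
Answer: 6567/1776537544 ≈ 3.6965e-6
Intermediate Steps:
l(C, T) = 5 + T
Y(P) = 1/(2 + P + (5 + P)**4) (Y(P) = 1/(P + (2 + ((5 + P)**2)**2)) = 1/(P + (2 + (5 + P)**4)) = 1/(2 + P + (5 + P)**4))
1/(270525 - 131*Y(2**2)) = 1/(270525 - 131/(2 + 2**2 + (5 + 2**2)**4)) = 1/(270525 - 131/(2 + 4 + (5 + 4)**4)) = 1/(270525 - 131/(2 + 4 + 9**4)) = 1/(270525 - 131/(2 + 4 + 6561)) = 1/(270525 - 131/6567) = 1/(1776537544/6567) = 6567/1776537544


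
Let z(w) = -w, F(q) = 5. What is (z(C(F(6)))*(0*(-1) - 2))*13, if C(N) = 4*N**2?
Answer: 2600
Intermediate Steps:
(z(C(F(6)))*(0*(-1) - 2))*13 = ((-4*5**2)*(0*(-1) - 2))*13 = ((-4*25)*(0 - 2))*13 = (-1*100*(-2))*13 = -100*(-2)*13 = 200*13 = 2600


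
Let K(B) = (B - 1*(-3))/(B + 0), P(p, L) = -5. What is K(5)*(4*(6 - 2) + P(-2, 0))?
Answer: 88/5 ≈ 17.600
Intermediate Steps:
K(B) = (3 + B)/B (K(B) = (B + 3)/B = (3 + B)/B)
K(5)*(4*(6 - 2) + P(-2, 0)) = ((3 + 5)/5)*(4*(6 - 2) - 5) = ((⅕)*8)*(4*4 - 5) = 8*(16 - 5)/5 = (8/5)*11 = 88/5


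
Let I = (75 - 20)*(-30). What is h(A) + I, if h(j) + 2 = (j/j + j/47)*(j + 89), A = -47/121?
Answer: -22900292/14641 ≈ -1564.1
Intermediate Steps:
A = -47/121 (A = -47*1/121 = -47/121 ≈ -0.38843)
h(j) = -2 + (1 + j/47)*(89 + j) (h(j) = -2 + (j/j + j/47)*(j + 89) = -2 + (1 + j*(1/47))*(89 + j) = -2 + (1 + j/47)*(89 + j))
I = -1650 (I = 55*(-30) = -1650)
h(A) + I = (87 + (-47/121)²/47 + (136/47)*(-47/121)) - 1650 = (87 + (1/47)*(2209/14641) - 136/121) - 1650 = (87 + 47/14641 - 136/121) - 1650 = 1257358/14641 - 1650 = -22900292/14641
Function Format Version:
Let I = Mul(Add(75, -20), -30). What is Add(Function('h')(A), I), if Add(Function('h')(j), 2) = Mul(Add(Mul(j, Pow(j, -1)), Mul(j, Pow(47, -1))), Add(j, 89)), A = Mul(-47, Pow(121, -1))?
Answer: Rational(-22900292, 14641) ≈ -1564.1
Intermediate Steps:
A = Rational(-47, 121) (A = Mul(-47, Rational(1, 121)) = Rational(-47, 121) ≈ -0.38843)
Function('h')(j) = Add(-2, Mul(Add(1, Mul(Rational(1, 47), j)), Add(89, j))) (Function('h')(j) = Add(-2, Mul(Add(Mul(j, Pow(j, -1)), Mul(j, Pow(47, -1))), Add(j, 89))) = Add(-2, Mul(Add(1, Mul(j, Rational(1, 47))), Add(89, j))) = Add(-2, Mul(Add(1, Mul(Rational(1, 47), j)), Add(89, j))))
I = -1650 (I = Mul(55, -30) = -1650)
Add(Function('h')(A), I) = Add(Add(87, Mul(Rational(1, 47), Pow(Rational(-47, 121), 2)), Mul(Rational(136, 47), Rational(-47, 121))), -1650) = Add(Add(87, Mul(Rational(1, 47), Rational(2209, 14641)), Rational(-136, 121)), -1650) = Add(Add(87, Rational(47, 14641), Rational(-136, 121)), -1650) = Add(Rational(1257358, 14641), -1650) = Rational(-22900292, 14641)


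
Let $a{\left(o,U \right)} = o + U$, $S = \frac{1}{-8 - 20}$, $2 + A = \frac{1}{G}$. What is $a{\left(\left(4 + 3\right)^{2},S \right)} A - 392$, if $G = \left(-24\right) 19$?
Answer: $- \frac{2085593}{4256} \approx -490.04$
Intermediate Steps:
$G = -456$
$A = - \frac{913}{456}$ ($A = -2 + \frac{1}{-456} = -2 - \frac{1}{456} = - \frac{913}{456} \approx -2.0022$)
$S = - \frac{1}{28}$ ($S = \frac{1}{-28} = - \frac{1}{28} \approx -0.035714$)
$a{\left(o,U \right)} = U + o$
$a{\left(\left(4 + 3\right)^{2},S \right)} A - 392 = \left(- \frac{1}{28} + \left(4 + 3\right)^{2}\right) \left(- \frac{913}{456}\right) - 392 = \left(- \frac{1}{28} + 7^{2}\right) \left(- \frac{913}{456}\right) - 392 = \left(- \frac{1}{28} + 49\right) \left(- \frac{913}{456}\right) - 392 = \frac{1371}{28} \left(- \frac{913}{456}\right) - 392 = - \frac{417241}{4256} - 392 = - \frac{2085593}{4256}$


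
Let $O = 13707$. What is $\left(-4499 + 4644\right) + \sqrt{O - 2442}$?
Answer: $145 + \sqrt{11265} \approx 251.14$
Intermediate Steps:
$\left(-4499 + 4644\right) + \sqrt{O - 2442} = \left(-4499 + 4644\right) + \sqrt{13707 - 2442} = 145 + \sqrt{11265}$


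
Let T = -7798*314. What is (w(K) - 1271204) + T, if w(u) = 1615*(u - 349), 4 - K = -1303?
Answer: -2172606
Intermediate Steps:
K = 1307 (K = 4 - 1*(-1303) = 4 + 1303 = 1307)
T = -2448572
w(u) = -563635 + 1615*u (w(u) = 1615*(-349 + u) = -563635 + 1615*u)
(w(K) - 1271204) + T = ((-563635 + 1615*1307) - 1271204) - 2448572 = ((-563635 + 2110805) - 1271204) - 2448572 = (1547170 - 1271204) - 2448572 = 275966 - 2448572 = -2172606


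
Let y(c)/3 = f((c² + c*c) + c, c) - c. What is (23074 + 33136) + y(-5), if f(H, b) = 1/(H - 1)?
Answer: 2473903/44 ≈ 56225.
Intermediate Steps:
f(H, b) = 1/(-1 + H)
y(c) = -3*c + 3/(-1 + c + 2*c²) (y(c) = 3*(1/(-1 + ((c² + c*c) + c)) - c) = 3*(1/(-1 + ((c² + c²) + c)) - c) = 3*(1/(-1 + (2*c² + c)) - c) = 3*(1/(-1 + (c + 2*c²)) - c) = 3*(1/(-1 + c + 2*c²) - c) = -3*c + 3/(-1 + c + 2*c²))
(23074 + 33136) + y(-5) = (23074 + 33136) + (-3*(-5) + 3/(-1 - 5*(1 + 2*(-5)))) = 56210 + (15 + 3/(-1 - 5*(1 - 10))) = 56210 + (15 + 3/(-1 - 5*(-9))) = 56210 + (15 + 3/(-1 + 45)) = 56210 + (15 + 3/44) = 56210 + 663/44 = 2473903/44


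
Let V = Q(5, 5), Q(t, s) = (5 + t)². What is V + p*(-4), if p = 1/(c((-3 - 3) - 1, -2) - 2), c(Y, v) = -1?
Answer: 304/3 ≈ 101.33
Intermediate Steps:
V = 100 (V = (5 + 5)² = 10² = 100)
p = -⅓ (p = 1/(-1 - 2) = 1/(-3) = -⅓ ≈ -0.33333)
V + p*(-4) = 100 - ⅓*(-4) = 100 + 4/3 = 304/3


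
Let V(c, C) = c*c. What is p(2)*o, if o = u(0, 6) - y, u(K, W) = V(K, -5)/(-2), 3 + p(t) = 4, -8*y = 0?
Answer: 0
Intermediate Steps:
y = 0 (y = -1/8*0 = 0)
p(t) = 1 (p(t) = -3 + 4 = 1)
V(c, C) = c**2
u(K, W) = -K**2/2 (u(K, W) = K**2/(-2) = K**2*(-1/2) = -K**2/2)
o = 0 (o = -1/2*0**2 - 1*0 = -1/2*0 + 0 = 0 + 0 = 0)
p(2)*o = 1*0 = 0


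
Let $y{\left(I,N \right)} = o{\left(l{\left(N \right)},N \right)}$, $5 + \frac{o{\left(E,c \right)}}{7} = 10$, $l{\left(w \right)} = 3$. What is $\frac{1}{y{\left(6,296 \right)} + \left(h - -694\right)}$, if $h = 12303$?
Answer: $\frac{1}{13032} \approx 7.6734 \cdot 10^{-5}$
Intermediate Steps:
$o{\left(E,c \right)} = 35$ ($o{\left(E,c \right)} = -35 + 7 \cdot 10 = -35 + 70 = 35$)
$y{\left(I,N \right)} = 35$
$\frac{1}{y{\left(6,296 \right)} + \left(h - -694\right)} = \frac{1}{35 + \left(12303 - -694\right)} = \frac{1}{35 + \left(12303 + 694\right)} = \frac{1}{35 + 12997} = \frac{1}{13032}$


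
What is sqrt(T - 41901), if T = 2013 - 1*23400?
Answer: 6*I*sqrt(1758) ≈ 251.57*I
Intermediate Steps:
T = -21387 (T = 2013 - 23400 = -21387)
sqrt(T - 41901) = sqrt(-21387 - 41901) = sqrt(-63288) = 6*I*sqrt(1758)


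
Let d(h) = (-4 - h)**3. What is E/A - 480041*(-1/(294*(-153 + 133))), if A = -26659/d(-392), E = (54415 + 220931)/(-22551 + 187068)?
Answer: -32224977193136461/8596283057880 ≈ -3748.7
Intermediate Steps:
E = 91782/54839 (E = 275346/164517 = 275346*(1/164517) = 91782/54839 ≈ 1.6737)
A = -26659/58411072 (A = -26659*(-1/(4 - 392)**3) = -26659/((-1*(-388)**3)) = -26659/((-1*(-58411072))) = -26659/58411072 ≈ -0.00045640)
E/A - 480041*(-1/(294*(-153 + 133))) = 91782/(54839*(-26659/58411072)) - 480041*(-1/(294*(-153 + 133))) = (91782/54839)*(-58411072/26659) - 480041/((-294*(-20))) = -5361085010304/1461952901 - 480041/5880 = -32224977193136461/8596283057880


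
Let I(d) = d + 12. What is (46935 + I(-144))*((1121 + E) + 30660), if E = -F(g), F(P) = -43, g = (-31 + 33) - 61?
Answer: 1489458672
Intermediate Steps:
I(d) = 12 + d
g = -59 (g = 2 - 61 = -59)
E = 43 (E = -1*(-43) = 43)
(46935 + I(-144))*((1121 + E) + 30660) = (46935 + (12 - 144))*((1121 + 43) + 30660) = (46935 - 132)*(1164 + 30660) = 46803*31824 = 1489458672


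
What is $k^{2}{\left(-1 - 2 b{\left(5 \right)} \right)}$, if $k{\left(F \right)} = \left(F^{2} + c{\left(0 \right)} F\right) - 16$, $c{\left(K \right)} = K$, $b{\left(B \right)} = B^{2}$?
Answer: $6682225$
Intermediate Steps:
$k{\left(F \right)} = -16 + F^{2}$ ($k{\left(F \right)} = \left(F^{2} + 0 F\right) - 16 = \left(F^{2} + 0\right) - 16 = F^{2} - 16 = -16 + F^{2}$)
$k^{2}{\left(-1 - 2 b{\left(5 \right)} \right)} = \left(-16 + \left(-1 - 2 \cdot 5^{2}\right)^{2}\right)^{2} = \left(-16 + \left(-1 - 50\right)^{2}\right)^{2} = \left(-16 + \left(-51\right)^{2}\right)^{2} = \left(-16 + 2601\right)^{2} = 2585^{2} = 6682225$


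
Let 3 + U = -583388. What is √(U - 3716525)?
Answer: 2*I*√1074979 ≈ 2073.6*I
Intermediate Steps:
U = -583391 (U = -3 - 583388 = -583391)
√(U - 3716525) = √(-583391 - 3716525) = √(-4299916) = 2*I*√1074979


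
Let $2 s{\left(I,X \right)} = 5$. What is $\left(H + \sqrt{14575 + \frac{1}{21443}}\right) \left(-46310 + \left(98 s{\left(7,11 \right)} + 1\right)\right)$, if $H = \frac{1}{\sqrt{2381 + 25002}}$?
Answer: $- \frac{46064 \sqrt{6701617800618}}{21443} - \frac{46064 \sqrt{27383}}{27383} \approx -5.5614 \cdot 10^{6}$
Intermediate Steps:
$s{\left(I,X \right)} = \frac{5}{2}$ ($s{\left(I,X \right)} = \frac{1}{2} \cdot 5 = \frac{5}{2}$)
$H = \frac{\sqrt{27383}}{27383}$ ($H = \frac{1}{\sqrt{27383}} = \frac{\sqrt{27383}}{27383} \approx 0.0060431$)
$\left(H + \sqrt{14575 + \frac{1}{21443}}\right) \left(-46310 + \left(98 s{\left(7,11 \right)} + 1\right)\right) = \left(\frac{\sqrt{27383}}{27383} + \sqrt{14575 + \frac{1}{21443}}\right) \left(-46310 + \left(98 \cdot \frac{5}{2} + 1\right)\right) = \left(\frac{\sqrt{27383}}{27383} + \sqrt{14575 + \frac{1}{21443}}\right) \left(-46310 + \left(245 + 1\right)\right) = \left(\frac{\sqrt{27383}}{27383} + \sqrt{\frac{312531726}{21443}}\right) \left(-46310 + 246\right) = \left(\frac{\sqrt{27383}}{27383} + \frac{\sqrt{6701617800618}}{21443}\right) \left(-46064\right) = \left(\frac{\sqrt{6701617800618}}{21443} + \frac{\sqrt{27383}}{27383}\right) \left(-46064\right) = - \frac{46064 \sqrt{6701617800618}}{21443} - \frac{46064 \sqrt{27383}}{27383}$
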